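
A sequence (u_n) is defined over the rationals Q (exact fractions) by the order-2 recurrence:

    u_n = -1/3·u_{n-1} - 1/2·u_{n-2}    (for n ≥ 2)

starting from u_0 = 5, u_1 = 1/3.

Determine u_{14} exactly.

u_2 = -1/3·1/3 + -1/2·5 = -47/18
u_3 = -1/3·-47/18 + -1/2·1/3 = 19/27
u_4 = -1/3·19/27 + -1/2·-47/18 = 347/324
u_5 = -1/3·347/324 + -1/2·19/27 = -689/972
u_6 = -1/3·-689/972 + -1/2·347/324 = -1745/5832
u_7 = -1/3·-1745/5832 + -1/2·-689/972 = 3973/8748
u_8 = -1/3·3973/8748 + -1/2·-1745/5832 = -187/104976
u_9 = -1/3·-187/104976 + -1/2·3973/8748 = -71327/314928
u_10 = -1/3·-71327/314928 + -1/2·-187/104976 = 144337/1889568
u_11 = -1/3·144337/1889568 + -1/2·-71327/314928 = 248803/2834352
u_12 = -1/3·248803/2834352 + -1/2·144337/1889568 = -2294245/34012224
u_13 = -1/3·-2294245/34012224 + -1/2·248803/2834352 = -2184209/102036672
u_14 = -1/3·-2184209/102036672 + -1/2·-2294245/34012224 = 25016623/612220032

25016623/612220032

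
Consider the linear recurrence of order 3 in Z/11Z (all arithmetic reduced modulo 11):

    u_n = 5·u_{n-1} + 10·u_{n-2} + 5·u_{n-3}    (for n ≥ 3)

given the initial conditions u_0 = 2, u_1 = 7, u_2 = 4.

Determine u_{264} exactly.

u_3 = 5·4 + 10·7 + 5·2 = 1
u_4 = 5·1 + 10·4 + 5·7 = 3
u_5 = 5·3 + 10·1 + 5·4 = 1
u_6 = 5·1 + 10·3 + 5·1 = 7
u_7 = 5·7 + 10·1 + 5·3 = 5
u_8 = 5·5 + 10·7 + 5·1 = 1
u_9 = 5·1 + 10·5 + 5·7 = 2
u_10 = 5·2 + 10·1 + 5·5 = 1
u_11 = 5·1 + 10·2 + 5·1 = 8
u_12 = 5·8 + 10·1 + 5·2 = 5
u_13 = 5·5 + 10·8 + 5·1 = 0
u_14 = 5·0 + 10·5 + 5·8 = 2
u_15 = 5·2 + 10·0 + 5·5 = 2
u_16 = 5·2 + 10·2 + 5·0 = 8
u_17 = 5·8 + 10·2 + 5·2 = 4
u_18 = 5·4 + 10·8 + 5·2 = 0
u_19 = 5·0 + 10·4 + 5·8 = 3
u_20 = 5·3 + 10·0 + 5·4 = 2
u_21 = 5·2 + 10·3 + 5·0 = 7
u_22 = 5·7 + 10·2 + 5·3 = 4
(u_20, u_21, u_22) = (2, 7, 4) = (u_0, u_1, u_2), so the sequence has period 20.
264 ≡ 4 (mod 20), hence u_264 = u_4 = 3.

3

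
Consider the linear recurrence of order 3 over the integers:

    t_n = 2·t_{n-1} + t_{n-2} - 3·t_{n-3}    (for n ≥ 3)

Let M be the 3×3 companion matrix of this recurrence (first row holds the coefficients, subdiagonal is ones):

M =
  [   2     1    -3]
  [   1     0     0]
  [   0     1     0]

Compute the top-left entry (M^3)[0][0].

(M^3)[0][0] is the top entry after applying M 3 times to the unit state (1, 0, 0). Equivalently it is h_{5} for the auxiliary sequence (h_n) obeying the same recurrence with h_2 = 1 and h_i = 0 for 0 ≤ i < 2:
h_3 = 2·1 + 1·0 + -3·0 = 2
h_4 = 2·2 + 1·1 + -3·0 = 5
h_5 = 2·5 + 1·2 + -3·1 = 9

9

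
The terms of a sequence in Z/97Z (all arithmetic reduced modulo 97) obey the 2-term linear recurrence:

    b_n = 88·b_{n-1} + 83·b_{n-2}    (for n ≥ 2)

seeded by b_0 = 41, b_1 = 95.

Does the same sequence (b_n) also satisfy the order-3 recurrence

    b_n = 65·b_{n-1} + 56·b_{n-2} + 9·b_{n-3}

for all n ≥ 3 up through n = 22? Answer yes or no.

no

Terms b_0..b_22: 41, 95, 26, 85, 35, 47, 57, 90, 41, 20, 22, 7, 17, 40, 81, 69, 88, 85, 40, 2, 4, 33, 35
n=3: candidate gives 7, actual b_3 = 85 ✗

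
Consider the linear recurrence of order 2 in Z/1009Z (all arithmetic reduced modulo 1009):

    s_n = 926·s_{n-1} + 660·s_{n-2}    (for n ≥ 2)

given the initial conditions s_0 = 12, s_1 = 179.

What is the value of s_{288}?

290

s_2 = 926·179 + 660·12 = 126
s_3 = 926·126 + 660·179 = 728
s_4 = 926·728 + 660·126 = 538
s_5 = 926·538 + 660·728 = 947
s_6 = 926·947 + 660·538 = 13
s_7 = 926·13 + 660·947 = 379
Continuing the recurrence:
  s_8 = 330;  s_9 = 770;  s_10 = 522;  s_11 = 734;  s_12 = 69;  s_13 = 447
  s_14 = 367;  s_15 = 201;  s_16 = 530;  s_17 = 887;  s_18 = 722;  s_19 = 814
  s_20 = 313;  s_21 = 707;  s_22 = 585;  s_23 = 339;  s_24 = 777;  s_25 = 836
  s_26 = 481;  s_27 = 274;  s_28 = 90;  s_29 = 831;  s_30 = 517;  s_31 = 40
  s_32 = 894;  s_33 = 630;  s_34 = 962;  s_35 = 966;  s_36 = 801;  s_37 = 992
  s_38 = 346;  s_39 = 422;  s_40 = 615;  s_41 = 450;  s_42 = 265;  s_43 = 557
  s_44 = 526;  s_45 = 73;  s_46 = 59;  s_47 = 905;  s_48 = 149;  s_49 = 722
  s_50 = 72;  s_51 = 350;  s_52 = 308;  s_53 = 609;  s_54 = 374;  s_55 = 595
  s_56 = 700;  s_57 = 621;  s_58 = 803;  s_59 = 151;  s_60 = 839;  s_61 = 762
  s_62 = 120;  s_63 = 568;  s_64 = 777;  s_65 = 626;  s_66 = 758;  s_67 = 123
  s_68 = 706;  s_69 = 384;  s_70 = 218;  s_71 = 249;  s_72 = 115;  s_73 = 418
  s_74 = 846;  s_75 = 835;  s_76 = 699;  s_77 = 691;  s_78 = 387;  s_79 = 159
  s_80 = 63;  s_81 = 829;  s_82 = 16;  s_83 = 952;  s_84 = 156;  s_85 = 891
  s_86 = 755;  s_87 = 715;  s_88 = 40;  s_89 = 404;  s_90 = 940;  s_91 = 946
  s_92 = 49;  s_93 = 767;  s_94 = 967;  s_95 = 161;  s_96 = 286;  s_97 = 793
  s_98 = 852;  s_99 = 632;  s_100 = 319;  s_101 = 160;  s_102 = 505;  s_103 = 118
  s_104 = 626;  s_105 = 697;  s_106 = 141;  s_107 = 321;  s_108 = 832;  s_109 = 535
  s_110 = 215;  s_111 = 267;  s_112 = 677;  s_113 = 967;  s_114 = 292;  s_115 = 512
  s_116 = 892;  s_117 = 535;  s_118 = 464;  s_119 = 789;  s_120 = 611;  s_121 = 842
  s_122 = 404;  s_123 = 535;  s_124 = 255;  s_125 = 983;  s_126 = 946;  s_127 = 177
  s_128 = 233;  s_129 = 617;  s_130 = 660;  s_131 = 299;  s_132 = 120;  s_133 = 715
  s_134 = 684;  s_135 = 429;  s_136 = 125;  s_137 = 335;  s_138 = 209;  s_139 = 944
  s_140 = 57;  s_141 = 801;  s_142 = 398;  s_143 = 207;  s_144 = 312;  s_145 = 743
  s_146 = 973;  s_147 = 976;  s_148 = 168;  s_149 = 600;  s_150 = 540;  s_151 = 48
  s_152 = 275;  s_153 = 783;  s_154 = 476;  s_155 = 15;  s_156 = 125;  s_157 = 534
  s_158 = 845;  s_159 = 794;  s_160 = 415;  s_161 = 230;  s_162 = 542;  s_163 = 869
  s_164 = 46;  s_165 = 646;  s_166 = 958;  s_167 = 759;  s_168 = 207;  s_169 = 448
  s_170 = 554;  s_171 = 475;  s_172 = 308;  s_173 = 371;  s_174 = 957;  s_175 = 962
  s_176 = 860;  s_177 = 518;  s_178 = 935;  s_179 = 926;  s_180 = 427;  s_181 = 589
  s_182 = 863;  s_183 = 285;  s_184 = 56;  s_185 = 823;  s_186 = 939;  s_187 = 94
  s_188 = 484;  s_189 = 679;  s_190 = 743;  s_191 = 24;  s_192 = 32;  s_193 = 67
  s_194 = 424;  s_195 = 956;  s_196 = 710;  s_197 = 936;  s_198 = 429;  s_199 = 969
  s_200 = 913;  s_201 = 739;  s_202 = 419;  s_203 = 931;  s_204 = 494;  s_205 = 346
  s_206 = 676;  s_207 = 722;  s_208 = 796;  s_209 = 798;  s_210 = 31;  s_211 = 436
  s_212 = 416;  s_213 = 982;  s_214 = 335;  s_215 = 789;  s_216 = 227;  s_217 = 426
  s_218 = 445;  s_219 = 47;  s_220 = 216;  s_221 = 984;  s_222 = 348;  s_223 = 21
  s_224 = 912;  s_225 = 722;  s_226 = 161;  s_227 = 26;  s_228 = 175;  s_229 = 617
  s_230 = 722;  s_231 = 198;  s_232 = 991;  s_233 = 1004;  s_234 = 643;  s_235 = 844
  s_236 = 169;  s_237 = 171;  s_238 = 483;  s_239 = 123;  s_240 = 826;  s_241 = 514
  s_242 = 16;  s_243 = 906;  s_244 = 947;  s_245 = 733;  s_246 = 150;  s_247 = 127
  s_248 = 676;  s_249 = 469;  s_250 = 606;  s_251 = 938;  s_252 = 235;  s_253 = 229
  s_254 = 887;  s_255 = 835;  s_256 = 516;  s_257 = 745;  s_258 = 241;  s_259 = 494
  s_260 = 5;  s_261 = 727;  s_262 = 472;  s_263 = 720;  s_264 = 519;  s_265 = 271
  s_266 = 194;  s_267 = 309;  s_268 = 484;  s_269 = 310;  s_270 = 91;  s_271 = 292
  s_272 = 509;  s_273 = 132;  s_274 = 86;  s_275 = 271;  s_276 = 970;  s_277 = 477
  s_278 = 254;  s_279 = 119;  s_280 = 359;  s_281 = 311;  s_282 = 246;  s_283 = 195
  s_284 = 879;  s_285 = 248;  s_286 = 570
s_287 = 926·570 + 660·248 = 335
s_288 = 926·335 + 660·570 = 290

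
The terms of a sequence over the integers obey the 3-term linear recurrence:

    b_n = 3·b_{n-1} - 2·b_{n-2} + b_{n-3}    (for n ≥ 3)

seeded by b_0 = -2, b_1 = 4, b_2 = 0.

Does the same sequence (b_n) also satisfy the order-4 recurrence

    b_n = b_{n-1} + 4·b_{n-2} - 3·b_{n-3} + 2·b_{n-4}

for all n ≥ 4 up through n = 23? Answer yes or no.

yes

Terms b_0..b_23: -2, 4, 0, -10, -26, -58, -132, -306, -712, -1656, -3850, -8950, -20806, -48368, -112442, -261396, -607672, -1412666, -3284050, -7634490, -17748036, -41259178, -95915952, -222977536
n=4: candidate gives -26, actual b_4 = -26 ✓
n=5: candidate gives -58, actual b_5 = -58 ✓
n=6: candidate gives -132, actual b_6 = -132 ✓
n=7: candidate gives -306, actual b_7 = -306 ✓
n=8: candidate gives -712, actual b_8 = -712 ✓
n=9: candidate gives -1656, actual b_9 = -1656 ✓
n=10: candidate gives -3850, actual b_10 = -3850 ✓
n=11: candidate gives -8950, actual b_11 = -8950 ✓
n=12: candidate gives -20806, actual b_12 = -20806 ✓
n=13: candidate gives -48368, actual b_13 = -48368 ✓
n=14: candidate gives -112442, actual b_14 = -112442 ✓
n=15: candidate gives -261396, actual b_15 = -261396 ✓
n=16: candidate gives -607672, actual b_16 = -607672 ✓
n=17: candidate gives -1412666, actual b_17 = -1412666 ✓
n=18: candidate gives -3284050, actual b_18 = -3284050 ✓
n=19: candidate gives -7634490, actual b_19 = -7634490 ✓
n=20: candidate gives -17748036, actual b_20 = -17748036 ✓
n=21: candidate gives -41259178, actual b_21 = -41259178 ✓
n=22: candidate gives -95915952, actual b_22 = -95915952 ✓
n=23: candidate gives -222977536, actual b_23 = -222977536 ✓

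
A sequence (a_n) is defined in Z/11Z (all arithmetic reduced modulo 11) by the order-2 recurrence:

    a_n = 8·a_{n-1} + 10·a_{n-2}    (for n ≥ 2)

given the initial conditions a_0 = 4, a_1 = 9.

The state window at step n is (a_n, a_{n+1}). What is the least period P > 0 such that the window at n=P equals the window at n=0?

n=0: window = (4, 9)
n=1: window = (9, 2)
n=2: window = (2, 7)
n=3: window = (7, 10)
n=4: window = (10, 7)
n=5: window = (7, 2)
n=6: window = (2, 9)
n=7: window = (9, 4)
n=8: window = (4, 1)
n=9: window = (1, 4)
n=10: window = (4, 9)
window at n=10 equals window at n=0 → period = 10

10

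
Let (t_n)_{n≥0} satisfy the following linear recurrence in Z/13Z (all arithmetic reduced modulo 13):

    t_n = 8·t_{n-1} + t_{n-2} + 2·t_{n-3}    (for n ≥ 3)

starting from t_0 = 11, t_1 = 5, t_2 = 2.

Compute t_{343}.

4

t_3 = 8·2 + 1·5 + 2·11 = 4
t_4 = 8·4 + 1·2 + 2·5 = 5
t_5 = 8·5 + 1·4 + 2·2 = 9
t_6 = 8·9 + 1·5 + 2·4 = 7
t_7 = 8·7 + 1·9 + 2·5 = 10
t_8 = 8·10 + 1·7 + 2·9 = 1
Continuing the recurrence:
  t_9 = 6;  t_10 = 4;  t_11 = 1;  t_12 = 11;  t_13 = 6;  t_14 = 9
  t_15 = 9;  t_16 = 2;  t_17 = 4;  t_18 = 0;  t_19 = 8;  t_20 = 7
  t_21 = 12;  t_22 = 2;  t_23 = 3;  t_24 = 11;  t_25 = 4;  t_26 = 10
  t_27 = 2;  t_28 = 8;  t_29 = 8;  t_30 = 11;  t_31 = 8;  t_32 = 0
  t_33 = 4;  t_34 = 9;  t_35 = 11;  t_36 = 1;  t_37 = 11;  t_38 = 7
  t_39 = 4;  t_40 = 9;  t_41 = 12;  t_42 = 9;  t_43 = 11;  t_44 = 4
  t_45 = 9;  t_46 = 7;  t_47 = 8;  t_48 = 11;  t_49 = 6;  t_50 = 10
  t_51 = 4;  t_52 = 2;  t_53 = 1;  t_54 = 5;  t_55 = 6;  t_56 = 3
  t_57 = 1;  t_58 = 10;  t_59 = 9;  t_60 = 6;  t_61 = 12;  t_62 = 3
  t_63 = 9;  t_64 = 8;  t_65 = 1;  t_66 = 8;  t_67 = 3;  t_68 = 8
  t_69 = 5;  t_70 = 2;  t_71 = 11;  t_72 = 9;  t_73 = 9;  t_74 = 12
  t_75 = 6;  t_76 = 0;  t_77 = 4;  t_78 = 5;  t_79 = 5;  t_80 = 1
  t_81 = 10;  t_82 = 0;  t_83 = 12;  t_84 = 12;  t_85 = 4;  t_86 = 3
  t_87 = 0;  t_88 = 11;  t_89 = 3;  t_90 = 9;  t_91 = 6;  t_92 = 11
  t_93 = 8;  t_94 = 9;  t_95 = 11;  t_96 = 9;  t_97 = 10;  t_98 = 7
  t_99 = 6;  t_100 = 10;  t_101 = 9;  t_102 = 3;  t_103 = 1;  t_104 = 3
  t_105 = 5;  t_106 = 6;  t_107 = 7;  t_108 = 7;  t_109 = 10;  t_110 = 10
  t_111 = 0;  t_112 = 4;  t_113 = 0;  t_114 = 4;  t_115 = 1;  t_116 = 12
  t_117 = 1;  t_118 = 9;  t_119 = 6;  t_120 = 7;  t_121 = 2;  t_122 = 9
  t_123 = 10;  t_124 = 2;  t_125 = 5;  t_126 = 10;  t_127 = 11;  t_128 = 4
  t_129 = 11;  t_130 = 10;  t_131 = 8;  t_132 = 5;  t_133 = 3;  t_134 = 6
  t_135 = 9;  t_136 = 6;  t_137 = 4;  t_138 = 4;  t_139 = 9;  t_140 = 6
  t_141 = 0;  t_142 = 11;  t_143 = 9;  t_144 = 5;  t_145 = 6;  t_146 = 6
  t_147 = 12;  t_148 = 10;  t_149 = 0;  t_150 = 8;  t_151 = 6;  t_152 = 4
  t_153 = 2;  t_154 = 6;  t_155 = 6;  t_156 = 6;  t_157 = 1;  t_158 = 0
  t_159 = 0;  t_160 = 2;  t_161 = 3;  t_162 = 0;  t_163 = 7;  t_164 = 10
  t_165 = 9;  t_166 = 5;  t_167 = 4;  t_168 = 3;  t_169 = 12;  t_170 = 3
  t_171 = 3;  t_172 = 12;  t_173 = 1;  t_174 = 0;  t_175 = 12;  t_176 = 7
  t_177 = 3;  t_178 = 3;  t_179 = 2;  t_180 = 12;  t_181 = 0;  t_182 = 3
  t_183 = 9;  t_184 = 10;  t_185 = 4;  t_186 = 8;  t_187 = 10;  t_188 = 5
  t_189 = 1;  t_190 = 7;  t_191 = 2;  t_192 = 12;  t_193 = 8;  t_194 = 2
  t_195 = 9;  t_196 = 12;  t_197 = 5;  t_198 = 5;  t_199 = 4;  t_200 = 8
  t_201 = 0;  t_202 = 3;  t_203 = 1;  t_204 = 11;  t_205 = 4;  t_206 = 6
  t_207 = 9;  t_208 = 8;  t_209 = 7;  t_210 = 4;  t_211 = 3;  t_212 = 3
  t_213 = 9;  t_214 = 3;  t_215 = 0;  t_216 = 8;  t_217 = 5;  t_218 = 9
  t_219 = 2;  t_220 = 9;  t_221 = 1;  t_222 = 8;  t_223 = 5;  t_224 = 11
  t_225 = 5;  t_226 = 9;  t_227 = 8;  t_228 = 5;  t_229 = 1;  t_230 = 3
  t_231 = 9;  t_232 = 12;  t_233 = 7;  t_234 = 8;  t_235 = 4;  t_236 = 2
  t_237 = 10;  t_238 = 12;  t_239 = 6;  t_240 = 2;  t_241 = 7;  t_242 = 5
  t_243 = 12;  t_244 = 11;  t_245 = 6;  t_246 = 5;  t_247 = 3;  t_248 = 2
  t_249 = 3;  t_250 = 6;  t_251 = 3;  t_252 = 10;  t_253 = 4;  t_254 = 9
  t_255 = 5;  t_256 = 5;  t_257 = 11;  t_258 = 12;  t_259 = 0;  t_260 = 8
  t_261 = 10;  t_262 = 10;  t_263 = 2;  t_264 = 7;  t_265 = 0;  t_266 = 11
  t_267 = 11;  t_268 = 8;  t_269 = 6;  t_270 = 0;  t_271 = 9;  t_272 = 6
  t_273 = 5;  t_274 = 12;  t_275 = 9;  t_276 = 3;  t_277 = 5;  t_278 = 9
  t_279 = 5;  t_280 = 7;  t_281 = 1;  t_282 = 12;  t_283 = 7;  t_284 = 5
  t_285 = 6;  t_286 = 2;  t_287 = 6;  t_288 = 10;  t_289 = 12;  t_290 = 1
  t_291 = 1;  t_292 = 7;  t_293 = 7;  t_294 = 0;  t_295 = 8;  t_296 = 0
  t_297 = 8;  t_298 = 2;  t_299 = 11;  t_300 = 2;  t_301 = 5;  t_302 = 12
  t_303 = 1;  t_304 = 4;  t_305 = 5;  t_306 = 7;  t_307 = 4;  t_308 = 10
  t_309 = 7;  t_310 = 9;  t_311 = 8;  t_312 = 9;  t_313 = 7;  t_314 = 3
  t_315 = 10;  t_316 = 6;  t_317 = 12;  t_318 = 5;  t_319 = 12;  t_320 = 8
  t_321 = 8;  t_322 = 5;  t_323 = 12;  t_324 = 0;  t_325 = 9;  t_326 = 5
  t_327 = 10;  t_328 = 12;  t_329 = 12;  t_330 = 11;  t_331 = 7;  t_332 = 0
  t_333 = 3;  t_334 = 12;  t_335 = 8;  t_336 = 4;  t_337 = 12;  t_338 = 12
  t_339 = 12;  t_340 = 2;  t_341 = 0
t_342 = 8·0 + 1·2 + 2·12 = 0
t_343 = 8·0 + 1·0 + 2·2 = 4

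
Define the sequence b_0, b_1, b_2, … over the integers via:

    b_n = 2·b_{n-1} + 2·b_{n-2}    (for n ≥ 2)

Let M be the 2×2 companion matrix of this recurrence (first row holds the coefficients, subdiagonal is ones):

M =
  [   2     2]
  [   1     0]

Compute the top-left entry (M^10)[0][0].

18272

(M^10)[0][0] is the top entry after applying M 10 times to the unit state (1, 0). Equivalently it is h_{11} for the auxiliary sequence (h_n) obeying the same recurrence with h_1 = 1 and h_i = 0 for 0 ≤ i < 1:
h_2 = 2·1 + 2·0 = 2
h_3 = 2·2 + 2·1 = 6
h_4 = 2·6 + 2·2 = 16
h_5 = 2·16 + 2·6 = 44
h_6 = 2·44 + 2·16 = 120
h_7 = 2·120 + 2·44 = 328
h_8 = 2·328 + 2·120 = 896
h_9 = 2·896 + 2·328 = 2448
h_10 = 2·2448 + 2·896 = 6688
h_11 = 2·6688 + 2·2448 = 18272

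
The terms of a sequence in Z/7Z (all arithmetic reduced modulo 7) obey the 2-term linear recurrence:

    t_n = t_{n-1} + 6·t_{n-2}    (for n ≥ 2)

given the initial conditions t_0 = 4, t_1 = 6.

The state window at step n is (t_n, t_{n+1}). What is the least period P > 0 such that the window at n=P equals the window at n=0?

6

n=0: window = (4, 6)
n=1: window = (6, 2)
n=2: window = (2, 3)
n=3: window = (3, 1)
n=4: window = (1, 5)
n=5: window = (5, 4)
n=6: window = (4, 6)
window at n=6 equals window at n=0 → period = 6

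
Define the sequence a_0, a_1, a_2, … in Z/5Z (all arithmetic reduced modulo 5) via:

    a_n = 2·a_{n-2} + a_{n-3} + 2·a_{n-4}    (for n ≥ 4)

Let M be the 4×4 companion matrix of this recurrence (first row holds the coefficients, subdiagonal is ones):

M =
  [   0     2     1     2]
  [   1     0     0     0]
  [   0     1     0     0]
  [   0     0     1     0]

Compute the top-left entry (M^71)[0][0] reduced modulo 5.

(M^71)[0][0] is the top entry after applying M 71 times to the unit state (1, 0, 0, 0). Equivalently it is h_{74} for the auxiliary sequence (h_n) obeying the same recurrence with h_3 = 1 and h_i = 0 for 0 ≤ i < 3:
h_4 = 0·1 + 2·0 + 1·0 + 2·0 = 0
h_5 = 0·0 + 2·1 + 1·0 + 2·0 = 2
h_6 = 0·2 + 2·0 + 1·1 + 2·0 = 1
h_7 = 0·1 + 2·2 + 1·0 + 2·1 = 1
h_8 = 0·1 + 2·1 + 1·2 + 2·0 = 4
h_9 = 0·4 + 2·1 + 1·1 + 2·2 = 2
h_10 = 0·2 + 2·4 + 1·1 + 2·1 = 1
h_11 = 0·1 + 2·2 + 1·4 + 2·1 = 0
h_12 = 0·0 + 2·1 + 1·2 + 2·4 = 2
h_13 = 0·2 + 2·0 + 1·1 + 2·2 = 0
h_14 = 0·0 + 2·2 + 1·0 + 2·1 = 1
h_15 = 0·1 + 2·0 + 1·2 + 2·0 = 2
h_16 = 0·2 + 2·1 + 1·0 + 2·2 = 1
h_17 = 0·1 + 2·2 + 1·1 + 2·0 = 0
h_18 = 0·0 + 2·1 + 1·2 + 2·1 = 1
h_19 = 0·1 + 2·0 + 1·1 + 2·2 = 0
h_20 = 0·0 + 2·1 + 1·0 + 2·1 = 4
h_21 = 0·4 + 2·0 + 1·1 + 2·0 = 1
h_22 = 0·1 + 2·4 + 1·0 + 2·1 = 0
h_23 = 0·0 + 2·1 + 1·4 + 2·0 = 1
h_24 = 0·1 + 2·0 + 1·1 + 2·4 = 4
h_25 = 0·4 + 2·1 + 1·0 + 2·1 = 4
h_26 = 0·4 + 2·4 + 1·1 + 2·0 = 4
h_27 = 0·4 + 2·4 + 1·4 + 2·1 = 4
h_28 = 0·4 + 2·4 + 1·4 + 2·4 = 0
h_29 = 0·0 + 2·4 + 1·4 + 2·4 = 0
h_30 = 0·0 + 2·0 + 1·4 + 2·4 = 2
h_31 = 0·2 + 2·0 + 1·0 + 2·4 = 3
h_32 = 0·3 + 2·2 + 1·0 + 2·0 = 4
h_33 = 0·4 + 2·3 + 1·2 + 2·0 = 3
h_34 = 0·3 + 2·4 + 1·3 + 2·2 = 0
h_35 = 0·0 + 2·3 + 1·4 + 2·3 = 1
h_36 = 0·1 + 2·0 + 1·3 + 2·4 = 1
h_37 = 0·1 + 2·1 + 1·0 + 2·3 = 3
h_38 = 0·3 + 2·1 + 1·1 + 2·0 = 3
h_39 = 0·3 + 2·3 + 1·1 + 2·1 = 4
h_40 = 0·4 + 2·3 + 1·3 + 2·1 = 1
h_41 = 0·1 + 2·4 + 1·3 + 2·3 = 2
h_42 = 0·2 + 2·1 + 1·4 + 2·3 = 2
h_43 = 0·2 + 2·2 + 1·1 + 2·4 = 3
h_44 = 0·3 + 2·2 + 1·2 + 2·1 = 3
h_45 = 0·3 + 2·3 + 1·2 + 2·2 = 2
h_46 = 0·2 + 2·3 + 1·3 + 2·2 = 3
h_47 = 0·3 + 2·2 + 1·3 + 2·3 = 3
h_48 = 0·3 + 2·3 + 1·2 + 2·3 = 4
h_49 = 0·4 + 2·3 + 1·3 + 2·2 = 3
h_50 = 0·3 + 2·4 + 1·3 + 2·3 = 2
h_51 = 0·2 + 2·3 + 1·4 + 2·3 = 1
h_52 = 0·1 + 2·2 + 1·3 + 2·4 = 0
h_53 = 0·0 + 2·1 + 1·2 + 2·3 = 0
h_54 = 0·0 + 2·0 + 1·1 + 2·2 = 0
h_55 = 0·0 + 2·0 + 1·0 + 2·1 = 2
h_56 = 0·2 + 2·0 + 1·0 + 2·0 = 0
h_57 = 0·0 + 2·2 + 1·0 + 2·0 = 4
h_58 = 0·4 + 2·0 + 1·2 + 2·0 = 2
h_59 = 0·2 + 2·4 + 1·0 + 2·2 = 2
h_60 = 0·2 + 2·2 + 1·4 + 2·0 = 3
h_61 = 0·3 + 2·2 + 1·2 + 2·4 = 4
h_62 = 0·4 + 2·3 + 1·2 + 2·2 = 2
h_63 = 0·2 + 2·4 + 1·3 + 2·2 = 0
h_64 = 0·0 + 2·2 + 1·4 + 2·3 = 4
h_65 = 0·4 + 2·0 + 1·2 + 2·4 = 0
h_66 = 0·0 + 2·4 + 1·0 + 2·2 = 2
h_67 = 0·2 + 2·0 + 1·4 + 2·0 = 4
h_68 = 0·4 + 2·2 + 1·0 + 2·4 = 2
h_69 = 0·2 + 2·4 + 1·2 + 2·0 = 0
h_70 = 0·0 + 2·2 + 1·4 + 2·2 = 2
h_71 = 0·2 + 2·0 + 1·2 + 2·4 = 0
h_72 = 0·0 + 2·2 + 1·0 + 2·2 = 3
h_73 = 0·3 + 2·0 + 1·2 + 2·0 = 2
h_74 = 0·2 + 2·3 + 1·0 + 2·2 = 0

0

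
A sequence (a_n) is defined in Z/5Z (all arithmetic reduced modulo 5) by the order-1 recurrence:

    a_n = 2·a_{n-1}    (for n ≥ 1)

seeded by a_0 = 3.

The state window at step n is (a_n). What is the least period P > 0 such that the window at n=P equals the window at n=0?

n=0: window = (3)
n=1: window = (1)
n=2: window = (2)
n=3: window = (4)
n=4: window = (3)
window at n=4 equals window at n=0 → period = 4

4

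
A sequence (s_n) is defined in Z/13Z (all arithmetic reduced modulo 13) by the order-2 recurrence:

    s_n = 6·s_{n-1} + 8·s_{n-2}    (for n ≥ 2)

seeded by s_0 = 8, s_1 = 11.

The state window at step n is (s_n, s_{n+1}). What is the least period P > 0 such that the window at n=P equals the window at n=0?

4

n=0: window = (8, 11)
n=1: window = (11, 0)
n=2: window = (0, 10)
n=3: window = (10, 8)
n=4: window = (8, 11)
window at n=4 equals window at n=0 → period = 4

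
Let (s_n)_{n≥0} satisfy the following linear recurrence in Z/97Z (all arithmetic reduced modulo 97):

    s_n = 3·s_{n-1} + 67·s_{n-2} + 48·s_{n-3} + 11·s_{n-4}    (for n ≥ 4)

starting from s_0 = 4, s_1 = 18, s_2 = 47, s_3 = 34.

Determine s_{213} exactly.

58

s_4 = 3·34 + 67·47 + 48·18 + 11·4 = 85
s_5 = 3·85 + 67·34 + 48·47 + 11·18 = 40
s_6 = 3·40 + 67·85 + 48·34 + 11·47 = 10
s_7 = 3·10 + 67·40 + 48·85 + 11·34 = 83
s_8 = 3·83 + 67·10 + 48·40 + 11·85 = 88
s_9 = 3·88 + 67·83 + 48·10 + 11·40 = 52
Continuing the recurrence:
  s_10 = 58;  s_11 = 65;  s_12 = 76;  s_13 = 82;  s_14 = 75;  s_15 = 91
  s_16 = 79;  s_17 = 69;  s_18 = 23;  s_19 = 76;  s_20 = 33;  s_21 = 70
  s_22 = 17;  s_23 = 80;  s_24 = 58;  s_25 = 39;  s_26 = 76;  s_27 = 6
  s_28 = 54;  s_29 = 82;  s_30 = 41;  s_31 = 30;  s_32 = 92;  s_33 = 15
  s_34 = 49;  s_35 = 78;  s_36 = 11;  s_37 = 16;  s_38 = 24;  s_39 = 8
  s_40 = 96;  s_41 = 18;  s_42 = 53;  s_43 = 47;  s_44 = 83;  s_45 = 29
  s_46 = 48;  s_47 = 89;  s_48 = 65;  s_49 = 51;  s_50 = 93;  s_51 = 35
  s_52 = 90;  s_53 = 74;  s_54 = 31;  s_55 = 56;  s_56 = 94;  s_57 = 31
  s_58 = 11;  s_59 = 60;  s_60 = 44;  s_61 = 74;  s_62 = 60;  s_63 = 53
  s_64 = 67;  s_65 = 74;  s_66 = 58;  s_67 = 7;  s_68 = 48;  s_69 = 40
  s_70 = 42;  s_71 = 46;  s_72 = 65;  s_73 = 10;  s_74 = 71;  s_75 = 47
  s_76 = 79;  s_77 = 17;  s_78 = 39;  s_79 = 36;  s_80 = 41;  s_81 = 35
  s_82 = 62;  s_83 = 45;  s_84 = 18;  s_85 = 28;  s_86 = 58;  s_87 = 14
  s_88 = 38;  s_89 = 70;  s_90 = 89;  s_91 = 48;  s_92 = 88;  s_93 = 83
  s_94 = 19;  s_95 = 88;  s_96 = 87;  s_97 = 28;  s_98 = 64;  s_99 = 34
  s_100 = 95;  s_101 = 26;  s_102 = 49;  s_103 = 33;  s_104 = 49;  s_105 = 49
  s_106 = 24;  s_107 = 56;  s_108 = 11;  s_109 = 44;  s_110 = 38;  s_111 = 35
  s_112 = 34;  s_113 = 2;  s_114 = 17;  s_115 = 68;  s_116 = 67;  s_117 = 66
  s_118 = 87;  s_119 = 14;  s_120 = 76;  s_121 = 54;  s_122 = 93;  s_123 = 36
  s_124 = 67;  s_125 = 8;  s_126 = 86;  s_127 = 41;  s_128 = 22;  s_129 = 45
  s_130 = 61;  s_131 = 49;  s_132 = 40;  s_133 = 36;  s_134 = 88;  s_135 = 91
  s_136 = 92;  s_137 = 32;  s_138 = 53;  s_139 = 57;  s_140 = 62;  s_141 = 14
  s_142 = 46;  s_143 = 23;  s_144 = 43;  s_145 = 55;  s_146 = 0;  s_147 = 85
  s_148 = 70;  s_149 = 11;  s_150 = 73;  s_151 = 13;  s_152 = 20;  s_153 = 94
  s_154 = 42;  s_155 = 58;  s_156 = 57;  s_157 = 26;  s_158 = 62;  s_159 = 64
  s_160 = 13;  s_161 = 23;  s_162 = 38;  s_163 = 73;  s_164 = 35;  s_165 = 89
  s_166 = 35;  s_167 = 15;  s_168 = 63;  s_169 = 70;  s_170 = 7;  s_171 = 43
  s_172 = 92;  s_173 = 92;  s_174 = 45;  s_175 = 33;  s_176 = 6;  s_177 = 66
  s_178 = 60;  s_179 = 15;  s_180 = 24;  s_181 = 27;  s_182 = 62;  s_183 = 14
  s_184 = 33;  s_185 = 42;  s_186 = 5;  s_187 = 8;  s_188 = 22;  s_189 = 43
  s_190 = 5;  s_191 = 63;  s_192 = 17;  s_193 = 38;  s_194 = 64;  s_195 = 76
  s_196 = 28;  s_197 = 33;  s_198 = 22;  s_199 = 92;  s_200 = 53;  s_201 = 79
  s_202 = 7;  s_203 = 43;  s_204 = 26;  s_205 = 90;  s_206 = 79;  s_207 = 34
  s_208 = 10;  s_209 = 9;  s_210 = 94;  s_211 = 90
s_212 = 3·90 + 67·94 + 48·9 + 11·10 = 29
s_213 = 3·29 + 67·90 + 48·94 + 11·9 = 58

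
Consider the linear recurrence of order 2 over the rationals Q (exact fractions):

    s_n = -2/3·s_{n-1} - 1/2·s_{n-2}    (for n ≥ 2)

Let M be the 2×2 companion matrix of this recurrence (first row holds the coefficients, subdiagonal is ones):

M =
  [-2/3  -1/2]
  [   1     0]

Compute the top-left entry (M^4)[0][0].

(M^4)[0][0] is the top entry after applying M 4 times to the unit state (1, 0). Equivalently it is h_{5} for the auxiliary sequence (h_n) obeying the same recurrence with h_1 = 1 and h_i = 0 for 0 ≤ i < 1:
h_2 = -2/3·1 + -1/2·0 = -2/3
h_3 = -2/3·-2/3 + -1/2·1 = -1/18
h_4 = -2/3·-1/18 + -1/2·-2/3 = 10/27
h_5 = -2/3·10/27 + -1/2·-1/18 = -71/324

-71/324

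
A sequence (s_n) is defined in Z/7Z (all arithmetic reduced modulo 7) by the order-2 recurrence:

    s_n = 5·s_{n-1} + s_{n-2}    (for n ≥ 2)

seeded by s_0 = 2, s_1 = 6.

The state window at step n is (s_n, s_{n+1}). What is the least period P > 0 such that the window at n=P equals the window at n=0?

n=0: window = (2, 6)
n=1: window = (6, 4)
n=2: window = (4, 5)
n=3: window = (5, 1)
n=4: window = (1, 3)
n=5: window = (3, 2)
n=6: window = (2, 6)
window at n=6 equals window at n=0 → period = 6

6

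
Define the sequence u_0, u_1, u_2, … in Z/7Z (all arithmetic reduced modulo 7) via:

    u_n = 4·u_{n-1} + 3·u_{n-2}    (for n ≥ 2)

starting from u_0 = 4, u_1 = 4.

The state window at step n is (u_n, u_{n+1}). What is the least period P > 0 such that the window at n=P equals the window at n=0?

21

n=0: window = (4, 4)
n=1: window = (4, 0)
n=2: window = (0, 5)
n=3: window = (5, 6)
n=4: window = (6, 4)
n=5: window = (4, 6)
n=6: window = (6, 1)
n=7: window = (1, 1)
n=8: window = (1, 0)
n=9: window = (0, 3)
n=10: window = (3, 5)
n=11: window = (5, 1)
n=12: window = (1, 5)
n=13: window = (5, 2)
n=14: window = (2, 2)
n=15: window = (2, 0)
n=16: window = (0, 6)
n=17: window = (6, 3)
n=18: window = (3, 2)
n=19: window = (2, 3)
n=20: window = (3, 4)
n=21: window = (4, 4)
window at n=21 equals window at n=0 → period = 21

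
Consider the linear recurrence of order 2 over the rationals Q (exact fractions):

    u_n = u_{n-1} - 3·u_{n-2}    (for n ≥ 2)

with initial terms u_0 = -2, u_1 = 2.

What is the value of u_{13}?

-238

u_2 = 1·2 + -3·-2 = 8
u_3 = 1·8 + -3·2 = 2
u_4 = 1·2 + -3·8 = -22
u_5 = 1·-22 + -3·2 = -28
u_6 = 1·-28 + -3·-22 = 38
u_7 = 1·38 + -3·-28 = 122
u_8 = 1·122 + -3·38 = 8
u_9 = 1·8 + -3·122 = -358
u_10 = 1·-358 + -3·8 = -382
u_11 = 1·-382 + -3·-358 = 692
u_12 = 1·692 + -3·-382 = 1838
u_13 = 1·1838 + -3·692 = -238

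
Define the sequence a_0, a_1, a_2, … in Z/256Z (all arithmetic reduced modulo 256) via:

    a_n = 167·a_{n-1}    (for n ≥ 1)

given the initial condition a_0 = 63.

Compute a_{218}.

15

a_1 = 167·63 = 25
a_2 = 167·25 = 79
a_3 = 167·79 = 137
a_4 = 167·137 = 95
a_5 = 167·95 = 249
a_6 = 167·249 = 111
a_7 = 167·111 = 105
a_8 = 167·105 = 127
a_9 = 167·127 = 217
a_10 = 167·217 = 143
a_11 = 167·143 = 73
a_12 = 167·73 = 159
a_13 = 167·159 = 185
a_14 = 167·185 = 175
a_15 = 167·175 = 41
a_16 = 167·41 = 191
a_17 = 167·191 = 153
a_18 = 167·153 = 207
a_19 = 167·207 = 9
a_20 = 167·9 = 223
a_21 = 167·223 = 121
a_22 = 167·121 = 239
a_23 = 167·239 = 233
a_24 = 167·233 = 255
a_25 = 167·255 = 89
a_26 = 167·89 = 15
a_27 = 167·15 = 201
a_28 = 167·201 = 31
a_29 = 167·31 = 57
a_30 = 167·57 = 47
a_31 = 167·47 = 169
a_32 = 167·169 = 63
(a_32) = (63) = (a_0), so the sequence has period 32.
218 ≡ 26 (mod 32), hence a_218 = a_26 = 15.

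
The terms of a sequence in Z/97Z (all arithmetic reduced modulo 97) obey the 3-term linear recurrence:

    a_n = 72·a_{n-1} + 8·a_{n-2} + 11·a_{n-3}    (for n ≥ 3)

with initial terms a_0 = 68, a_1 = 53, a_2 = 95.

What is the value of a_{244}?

87

a_3 = 72·95 + 8·53 + 11·68 = 58
a_4 = 72·58 + 8·95 + 11·53 = 87
a_5 = 72·87 + 8·58 + 11·95 = 13
a_6 = 72·13 + 8·87 + 11·58 = 39
a_7 = 72·39 + 8·13 + 11·87 = 86
a_8 = 72·86 + 8·39 + 11·13 = 51
a_9 = 72·51 + 8·86 + 11·39 = 36
a_10 = 72·36 + 8·51 + 11·86 = 66
a_11 = 72·66 + 8·36 + 11·51 = 72
a_12 = 72·72 + 8·66 + 11·36 = 94
a_13 = 72·94 + 8·72 + 11·66 = 19
a_14 = 72·19 + 8·94 + 11·72 = 2
a_15 = 72·2 + 8·19 + 11·94 = 69
a_16 = 72·69 + 8·2 + 11·19 = 52
a_17 = 72·52 + 8·69 + 11·2 = 50
a_18 = 72·50 + 8·52 + 11·69 = 22
a_19 = 72·22 + 8·50 + 11·52 = 34
a_20 = 72·34 + 8·22 + 11·50 = 70
a_21 = 72·70 + 8·34 + 11·22 = 25
a_22 = 72·25 + 8·70 + 11·34 = 18
a_23 = 72·18 + 8·25 + 11·70 = 35
a_24 = 72·35 + 8·18 + 11·25 = 29
a_25 = 72·29 + 8·35 + 11·18 = 44
a_26 = 72·44 + 8·29 + 11·35 = 2
a_27 = 72·2 + 8·44 + 11·29 = 39
a_28 = 72·39 + 8·2 + 11·44 = 10
a_29 = 72·10 + 8·39 + 11·2 = 84
a_30 = 72·84 + 8·10 + 11·39 = 58
a_31 = 72·58 + 8·84 + 11·10 = 11
a_32 = 72·11 + 8·58 + 11·84 = 46
a_33 = 72·46 + 8·11 + 11·58 = 61
a_34 = 72·61 + 8·46 + 11·11 = 31
a_35 = 72·31 + 8·61 + 11·46 = 25
a_36 = 72·25 + 8·31 + 11·61 = 3
a_37 = 72·3 + 8·25 + 11·31 = 78
a_38 = 72·78 + 8·3 + 11·25 = 95
a_39 = 72·95 + 8·78 + 11·3 = 28
a_40 = 72·28 + 8·95 + 11·78 = 45
a_41 = 72·45 + 8·28 + 11·95 = 47
a_42 = 72·47 + 8·45 + 11·28 = 75
a_43 = 72·75 + 8·47 + 11·45 = 63
a_44 = 72·63 + 8·75 + 11·47 = 27
a_45 = 72·27 + 8·63 + 11·75 = 72
a_46 = 72·72 + 8·27 + 11·63 = 79
a_47 = 72·79 + 8·72 + 11·27 = 62
a_48 = 72·62 + 8·79 + 11·72 = 68
a_49 = 72·68 + 8·62 + 11·79 = 53
a_50 = 72·53 + 8·68 + 11·62 = 95
(a_48, a_49, a_50) = (68, 53, 95) = (a_0, a_1, a_2), so the sequence has period 48.
244 ≡ 4 (mod 48), hence a_244 = a_4 = 87.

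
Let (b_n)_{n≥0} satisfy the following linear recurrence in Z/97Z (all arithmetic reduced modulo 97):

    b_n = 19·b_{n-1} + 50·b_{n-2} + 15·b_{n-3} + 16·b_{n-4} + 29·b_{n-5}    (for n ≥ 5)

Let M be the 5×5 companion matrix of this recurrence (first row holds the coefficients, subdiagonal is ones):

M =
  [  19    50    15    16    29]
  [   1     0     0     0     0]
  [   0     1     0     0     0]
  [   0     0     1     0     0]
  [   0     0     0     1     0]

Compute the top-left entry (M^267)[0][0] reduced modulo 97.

70

(M^267)[0][0] is the top entry after applying M 267 times to the unit state (1, 0, 0, 0, 0). Equivalently it is h_{271} for the auxiliary sequence (h_n) obeying the same recurrence with h_4 = 1 and h_i = 0 for 0 ≤ i < 4:
h_5 = 19·1 + 50·0 + 15·0 + 16·0 + 29·0 = 19
h_6 = 19·19 + 50·1 + 15·0 + 16·0 + 29·0 = 23
h_7 = 19·23 + 50·19 + 15·1 + 16·0 + 29·0 = 44
h_8 = 19·44 + 50·23 + 15·19 + 16·1 + 29·0 = 56
h_9 = 19·56 + 50·44 + 15·23 + 16·19 + 29·1 = 62
h_10 = 19·62 + 50·56 + 15·44 + 16·23 + 29·19 = 28
Continuing the recurrence:
  h_11 = 23;  h_12 = 89;  h_13 = 57;  h_14 = 73;  h_15 = 59;  h_16 = 54
  h_17 = 28;  h_18 = 51;  h_19 = 32;  h_20 = 42;  h_21 = 36;  h_22 = 42
  h_23 = 78;  h_24 = 96;  h_25 = 0;  h_26 = 23;  h_27 = 75;  h_28 = 68
  h_29 = 23;  h_30 = 92;  h_31 = 62;  h_32 = 74;  h_33 = 78;  h_34 = 6
  h_35 = 54;  h_36 = 46;  h_37 = 74;  h_38 = 84;  h_39 = 40;  h_40 = 30
  h_41 = 43;  h_42 = 5;  h_43 = 48;  h_44 = 52;  h_45 = 74;  h_46 = 39
  h_47 = 23;  h_48 = 95;  h_49 = 24;  h_50 = 76;  h_51 = 39;  h_52 = 7
  h_53 = 57;  h_54 = 50;  h_55 = 40;  h_56 = 23;  h_57 = 34;  h_58 = 96
  h_59 = 42;  h_60 = 70;  h_61 = 67;  h_62 = 68;  h_63 = 30;  h_64 = 38
  h_65 = 39;  h_66 = 11;  h_67 = 40;  h_68 = 75;  h_69 = 78;  h_70 = 58
  h_71 = 5;  h_72 = 26;  h_73 = 90;  h_74 = 67;  h_75 = 68;  h_76 = 54
  h_77 = 59;  h_78 = 84;  h_79 = 45;  h_80 = 46;  h_81 = 7;  h_82 = 52
  h_83 = 43;  h_84 = 34;  h_85 = 75;  h_86 = 52;  h_87 = 72;  h_88 = 94
  h_89 = 10;  h_90 = 53;  h_91 = 48;  h_92 = 29;  h_93 = 36;  h_94 = 15
  h_95 = 72;  h_96 = 52;  h_97 = 22;  h_98 = 47;  h_99 = 92;  h_100 = 73
  h_101 = 16;  h_102 = 31;  h_103 = 81;  h_104 = 84;  h_105 = 45;  h_106 = 52
  h_107 = 0;  h_108 = 81;  h_109 = 43;  h_110 = 20;  h_111 = 15;  h_112 = 25
  h_113 = 3;  h_114 = 92;  h_115 = 86;  h_116 = 33;  h_117 = 96;  h_118 = 18
  h_119 = 78;  h_120 = 54;  h_121 = 26;  h_122 = 64;  h_123 = 52;  h_124 = 41
  h_125 = 16;  h_126 = 62;  h_127 = 43;  h_128 = 16;  h_129 = 76;  h_130 = 77
  h_131 = 35;  h_132 = 77;  h_133 = 34;  h_134 = 18;  h_135 = 73;  h_136 = 0
  h_137 = 4;  h_138 = 20;  h_139 = 39;  h_140 = 38;  h_141 = 29;  h_142 = 77
  h_143 = 31;  h_144 = 17;  h_145 = 35;  h_146 = 76;  h_147 = 67;  h_148 = 76
  h_149 = 3;  h_150 = 12;  h_151 = 41;  h_152 = 24;  h_153 = 88;  h_154 = 80
  h_155 = 9;  h_156 = 80;  h_157 = 36;  h_158 = 18;  h_159 = 83;  h_160 = 96
  h_161 = 22;  h_162 = 35;  h_163 = 11;  h_164 = 24;  h_165 = 11;  h_166 = 56
  h_167 = 61;  h_168 = 74;  h_169 = 57;  h_170 = 26;  h_171 = 70;  h_172 = 36
  h_173 = 66;  h_174 = 62;  h_175 = 5;  h_176 = 1;  h_177 = 1;  h_178 = 43
  h_179 = 44;  h_180 = 58;  h_181 = 15;  h_182 = 3;  h_183 = 39;  h_184 = 22
  h_185 = 67;  h_186 = 46;  h_187 = 27;  h_188 = 63;  h_189 = 0;  h_190 = 26
  h_191 = 4;  h_192 = 63;  h_193 = 25;  h_194 = 27;  h_195 = 34;  h_196 = 3
  h_197 = 24;  h_198 = 42;  h_199 = 72;  h_200 = 12;  h_201 = 79;  h_202 = 87
  h_203 = 5;  h_204 = 53;  h_205 = 3;  h_206 = 63;  h_207 = 89;  h_208 = 59
  h_209 = 50;  h_210 = 25;  h_211 = 30;  h_212 = 81;  h_213 = 8;  h_214 = 3
  h_215 = 64;  h_216 = 63;  h_217 = 32;  h_218 = 51;  h_219 = 66;  h_220 = 67
  h_221 = 14;  h_222 = 45;  h_223 = 51;  h_224 = 13;  h_225 = 13;  h_226 = 72
  h_227 = 66;  h_228 = 43;  h_229 = 59;  h_230 = 67;  h_231 = 58;  h_232 = 82
  h_233 = 88;  h_234 = 16;  h_235 = 75;  h_236 = 40;  h_237 = 0;  h_238 = 16
  h_239 = 46;  h_240 = 27;  h_241 = 42;  h_242 = 87;  h_243 = 23;  h_244 = 5
  h_245 = 28;  h_246 = 51;  h_247 = 0;  h_248 = 31;  h_249 = 7;  h_250 = 13
  h_251 = 19;  h_252 = 60;  h_253 = 95;  h_254 = 69;  h_255 = 76;  h_256 = 70
  h_257 = 16;  h_258 = 73;  h_259 = 52;  h_260 = 54;  h_261 = 23;  h_262 = 20
  h_263 = 51;  h_264 = 30;  h_265 = 19;  h_266 = 24;  h_267 = 51;  h_268 = 48
  h_269 = 49
h_270 = 19·49 + 50·48 + 15·51 + 16·24 + 29·19 = 84
h_271 = 19·84 + 50·49 + 15·48 + 16·51 + 29·24 = 70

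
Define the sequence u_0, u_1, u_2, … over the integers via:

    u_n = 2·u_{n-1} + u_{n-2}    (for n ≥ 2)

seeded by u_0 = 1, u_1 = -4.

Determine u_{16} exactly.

u_2 = 2·-4 + 1·1 = -7
u_3 = 2·-7 + 1·-4 = -18
u_4 = 2·-18 + 1·-7 = -43
u_5 = 2·-43 + 1·-18 = -104
u_6 = 2·-104 + 1·-43 = -251
u_7 = 2·-251 + 1·-104 = -606
u_8 = 2·-606 + 1·-251 = -1463
u_9 = 2·-1463 + 1·-606 = -3532
u_10 = 2·-3532 + 1·-1463 = -8527
u_11 = 2·-8527 + 1·-3532 = -20586
u_12 = 2·-20586 + 1·-8527 = -49699
u_13 = 2·-49699 + 1·-20586 = -119984
u_14 = 2·-119984 + 1·-49699 = -289667
u_15 = 2·-289667 + 1·-119984 = -699318
u_16 = 2·-699318 + 1·-289667 = -1688303

-1688303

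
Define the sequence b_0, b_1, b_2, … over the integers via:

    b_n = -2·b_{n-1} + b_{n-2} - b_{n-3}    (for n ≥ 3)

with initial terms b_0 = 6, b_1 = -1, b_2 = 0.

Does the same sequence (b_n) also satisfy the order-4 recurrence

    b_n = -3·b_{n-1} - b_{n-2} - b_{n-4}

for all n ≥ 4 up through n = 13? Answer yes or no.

yes

Terms b_0..b_13: 6, -1, 0, -7, 15, -37, 96, -244, 621, -1582, 4029, -10261, 26133, -66556
n=4: candidate gives 15, actual b_4 = 15 ✓
n=5: candidate gives -37, actual b_5 = -37 ✓
n=6: candidate gives 96, actual b_6 = 96 ✓
n=7: candidate gives -244, actual b_7 = -244 ✓
n=8: candidate gives 621, actual b_8 = 621 ✓
n=9: candidate gives -1582, actual b_9 = -1582 ✓
n=10: candidate gives 4029, actual b_10 = 4029 ✓
n=11: candidate gives -10261, actual b_11 = -10261 ✓
n=12: candidate gives 26133, actual b_12 = 26133 ✓
n=13: candidate gives -66556, actual b_13 = -66556 ✓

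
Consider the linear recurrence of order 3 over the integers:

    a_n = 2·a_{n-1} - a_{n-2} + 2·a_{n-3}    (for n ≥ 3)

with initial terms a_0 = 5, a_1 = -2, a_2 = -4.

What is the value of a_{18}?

a_3 = 2·-4 + -1·-2 + 2·5 = 4
a_4 = 2·4 + -1·-4 + 2·-2 = 8
a_5 = 2·8 + -1·4 + 2·-4 = 4
a_6 = 2·4 + -1·8 + 2·4 = 8
a_7 = 2·8 + -1·4 + 2·8 = 28
a_8 = 2·28 + -1·8 + 2·4 = 56
a_9 = 2·56 + -1·28 + 2·8 = 100
a_10 = 2·100 + -1·56 + 2·28 = 200
a_11 = 2·200 + -1·100 + 2·56 = 412
a_12 = 2·412 + -1·200 + 2·100 = 824
a_13 = 2·824 + -1·412 + 2·200 = 1636
a_14 = 2·1636 + -1·824 + 2·412 = 3272
a_15 = 2·3272 + -1·1636 + 2·824 = 6556
a_16 = 2·6556 + -1·3272 + 2·1636 = 13112
a_17 = 2·13112 + -1·6556 + 2·3272 = 26212
a_18 = 2·26212 + -1·13112 + 2·6556 = 52424

52424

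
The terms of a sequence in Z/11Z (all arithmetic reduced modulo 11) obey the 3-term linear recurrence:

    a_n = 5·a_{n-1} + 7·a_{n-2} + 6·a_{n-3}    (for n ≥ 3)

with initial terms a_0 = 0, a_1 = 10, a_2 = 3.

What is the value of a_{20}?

2

a_3 = 5·3 + 7·10 + 6·0 = 8
a_4 = 5·8 + 7·3 + 6·10 = 0
a_5 = 5·0 + 7·8 + 6·3 = 8
a_6 = 5·8 + 7·0 + 6·8 = 0
a_7 = 5·0 + 7·8 + 6·0 = 1
a_8 = 5·1 + 7·0 + 6·8 = 9
a_9 = 5·9 + 7·1 + 6·0 = 8
a_10 = 5·8 + 7·9 + 6·1 = 10
a_11 = 5·10 + 7·8 + 6·9 = 6
a_12 = 5·6 + 7·10 + 6·8 = 5
a_13 = 5·5 + 7·6 + 6·10 = 6
a_14 = 5·6 + 7·5 + 6·6 = 2
a_15 = 5·2 + 7·6 + 6·5 = 5
a_16 = 5·5 + 7·2 + 6·6 = 9
a_17 = 5·9 + 7·5 + 6·2 = 4
a_18 = 5·4 + 7·9 + 6·5 = 3
a_19 = 5·3 + 7·4 + 6·9 = 9
a_20 = 5·9 + 7·3 + 6·4 = 2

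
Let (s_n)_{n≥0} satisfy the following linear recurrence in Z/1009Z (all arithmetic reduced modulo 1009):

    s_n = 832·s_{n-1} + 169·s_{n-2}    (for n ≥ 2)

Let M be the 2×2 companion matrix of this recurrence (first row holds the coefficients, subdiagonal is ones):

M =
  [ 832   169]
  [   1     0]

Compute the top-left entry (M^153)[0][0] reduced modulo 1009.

(M^153)[0][0] is the top entry after applying M 153 times to the unit state (1, 0). Equivalently it is h_{154} for the auxiliary sequence (h_n) obeying the same recurrence with h_1 = 1 and h_i = 0 for 0 ≤ i < 1:
h_2 = 832·1 + 169·0 = 832
h_3 = 832·832 + 169·1 = 219
h_4 = 832·219 + 169·832 = 945
h_5 = 832·945 + 169·219 = 916
h_6 = 832·916 + 169·945 = 600
h_7 = 832·600 + 169·916 = 172
Continuing the recurrence:
  h_8 = 326;  h_9 = 627;  h_10 = 619;  h_11 = 436;  h_12 = 196;  h_13 = 650
  h_14 = 812;  h_15 = 432;  h_16 = 224;  h_17 = 63;  h_18 = 471;  h_19 = 937
  h_20 = 524;  h_21 = 20;  h_22 = 260;  h_23 = 747;  h_24 = 513;  h_25 = 127
  h_26 = 651;  h_27 = 73;  h_28 = 234;  h_29 = 180;  h_30 = 623;  h_31 = 869
  h_32 = 915;  h_33 = 41;  h_34 = 64;  h_35 = 646;  h_36 = 401;  h_37 = 864
  h_38 = 606;  h_39 = 412;  h_40 = 229;  h_41 = 843;  h_42 = 480;  h_43 = 1003
  h_44 = 453;  h_45 = 534;  h_46 = 201;  h_47 = 183;  h_48 = 569;  h_49 = 844
  h_50 = 250;  h_51 = 513;  h_52 = 890;  h_53 = 806;  h_54 = 685;  h_55 = 843
  h_56 = 860;  h_57 = 337;  h_58 = 935;  h_59 = 430;  h_60 = 176;  h_61 = 149
  h_62 = 344;  h_63 = 617;  h_64 = 386;  h_65 = 636;  h_66 = 85;  h_67 = 620
  h_68 = 480;  h_69 = 649;  h_70 = 553;  h_71 = 701;  h_72 = 659;  h_73 = 817
  h_74 = 59;  h_75 = 496;  h_76 = 881;  h_77 = 535;  h_78 = 717;  h_79 = 839
  h_80 = 922;  h_81 = 795;  h_82 = 977;  h_83 = 777;  h_84 = 341;  h_85 = 326
  h_86 = 936;  h_87 = 412;  h_88 = 504;  h_89 = 600;  h_90 = 165;  h_91 = 556
  h_92 = 103;  h_93 = 58;  h_94 = 78;  h_95 = 32;  h_96 = 455;  h_97 = 548
  h_98 = 79;  h_99 = 936;  h_100 = 38;  h_101 = 108;  h_102 = 423;  h_103 = 894
  h_104 = 23;  h_105 = 710;  h_106 = 306;  h_107 = 243;  h_108 = 631;  h_109 = 10
  h_110 = 942;  h_111 = 432;  h_112 = 1005;  h_113 = 59;  h_114 = 989;  h_115 = 394
  h_116 = 539;  h_117 = 444;  h_118 = 395;  h_119 = 76;  h_120 = 835;  h_121 = 255
  h_122 = 125;  h_123 = 790;  h_124 = 357;  h_125 = 700;  h_126 = 0;  h_127 = 247
  h_128 = 677;  h_129 = 616;  h_130 = 336;  h_131 = 236;  h_132 = 886;  h_133 = 106
  h_134 = 811;  h_135 = 492;  h_136 = 534;  h_137 = 738;  h_138 = 989;  h_139 = 119
  h_140 = 782;  h_141 = 759;  h_142 = 842;  h_143 = 426;  h_144 = 302;  h_145 = 378
  h_146 = 276;  h_147 = 904;  h_148 = 653;  h_149 = 871;  h_150 = 586;  h_151 = 90
  h_152 = 366
h_153 = 832·366 + 169·90 = 878
h_154 = 832·878 + 169·366 = 285

285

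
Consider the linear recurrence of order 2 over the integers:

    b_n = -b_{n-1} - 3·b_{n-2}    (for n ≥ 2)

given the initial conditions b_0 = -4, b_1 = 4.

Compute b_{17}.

b_2 = -1·4 + -3·-4 = 8
b_3 = -1·8 + -3·4 = -20
b_4 = -1·-20 + -3·8 = -4
b_5 = -1·-4 + -3·-20 = 64
b_6 = -1·64 + -3·-4 = -52
b_7 = -1·-52 + -3·64 = -140
b_8 = -1·-140 + -3·-52 = 296
b_9 = -1·296 + -3·-140 = 124
b_10 = -1·124 + -3·296 = -1012
b_11 = -1·-1012 + -3·124 = 640
b_12 = -1·640 + -3·-1012 = 2396
b_13 = -1·2396 + -3·640 = -4316
b_14 = -1·-4316 + -3·2396 = -2872
b_15 = -1·-2872 + -3·-4316 = 15820
b_16 = -1·15820 + -3·-2872 = -7204
b_17 = -1·-7204 + -3·15820 = -40256

-40256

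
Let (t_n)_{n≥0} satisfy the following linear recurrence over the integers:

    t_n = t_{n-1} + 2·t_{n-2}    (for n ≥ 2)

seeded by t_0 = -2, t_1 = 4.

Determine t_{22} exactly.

2796200

t_2 = 1·4 + 2·-2 = 0
t_3 = 1·0 + 2·4 = 8
t_4 = 1·8 + 2·0 = 8
t_5 = 1·8 + 2·8 = 24
t_6 = 1·24 + 2·8 = 40
t_7 = 1·40 + 2·24 = 88
t_8 = 1·88 + 2·40 = 168
t_9 = 1·168 + 2·88 = 344
t_10 = 1·344 + 2·168 = 680
t_11 = 1·680 + 2·344 = 1368
t_12 = 1·1368 + 2·680 = 2728
t_13 = 1·2728 + 2·1368 = 5464
t_14 = 1·5464 + 2·2728 = 10920
t_15 = 1·10920 + 2·5464 = 21848
t_16 = 1·21848 + 2·10920 = 43688
t_17 = 1·43688 + 2·21848 = 87384
t_18 = 1·87384 + 2·43688 = 174760
t_19 = 1·174760 + 2·87384 = 349528
t_20 = 1·349528 + 2·174760 = 699048
t_21 = 1·699048 + 2·349528 = 1398104
t_22 = 1·1398104 + 2·699048 = 2796200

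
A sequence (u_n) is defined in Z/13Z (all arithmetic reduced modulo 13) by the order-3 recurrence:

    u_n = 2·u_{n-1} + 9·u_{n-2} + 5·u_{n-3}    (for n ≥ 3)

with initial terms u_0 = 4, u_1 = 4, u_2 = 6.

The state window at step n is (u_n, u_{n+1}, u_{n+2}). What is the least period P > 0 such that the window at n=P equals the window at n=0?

n=0: window = (4, 4, 6)
n=1: window = (4, 6, 3)
n=2: window = (6, 3, 2)
n=3: window = (3, 2, 9)
n=4: window = (2, 9, 12)
n=5: window = (9, 12, 11)
n=6: window = (12, 11, 6)
n=7: window = (11, 6, 2)
n=8: window = (6, 2, 9)
n=9: window = (2, 9, 1)
n=10: window = (9, 1, 2)
n=11: window = (1, 2, 6)
n=12: window = (2, 6, 9)
n=13: window = (6, 9, 4)
n=14: window = (9, 4, 2)
n=15: window = (4, 2, 7)
n=16: window = (2, 7, 0)
n=17: window = (7, 0, 8)
n=18: window = (0, 8, 12)
n=19: window = (8, 12, 5)
n=20: window = (12, 5, 2)
n=21: window = (5, 2, 5)
n=22: window = (2, 5, 1)
n=23: window = (5, 1, 5)
n=24: window = (1, 5, 5)
n=25: window = (5, 5, 8)
n=26: window = (5, 8, 8)
n=27: window = (8, 8, 9)
n=28: window = (8, 9, 0)
n=29: window = (9, 0, 4)
n=30: window = (0, 4, 1)
n=31: window = (4, 1, 12)
n=32: window = (1, 12, 1)
n=33: window = (12, 1, 11)
n=34: window = (1, 11, 0)
n=35: window = (11, 0, 0)
n=36: window = (0, 0, 3)
n=37: window = (0, 3, 6)
n=38: window = (3, 6, 0)
n=39: window = (6, 0, 4)
n=40: window = (0, 4, 12)
…
n=166: window = (3, 8, 4)
n=167: window = (8, 4, 4)
n=168: window = (4, 4, 6)
window at n=168 equals window at n=0 → period = 168

168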